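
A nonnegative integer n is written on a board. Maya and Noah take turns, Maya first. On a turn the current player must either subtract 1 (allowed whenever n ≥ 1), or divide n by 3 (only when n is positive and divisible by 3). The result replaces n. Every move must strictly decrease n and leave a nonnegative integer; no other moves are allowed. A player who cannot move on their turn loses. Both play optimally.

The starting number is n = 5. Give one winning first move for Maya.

Classify positions by backward induction: terminal positions (no move available) are L. From any other position, the mover wins iff some move reaches an L.
n=0: no move → L
n=1: can move to 0, which is L ⇒ W
n=2: the only move is to 1(W), a W ⇒ L
n=3: can move to 2, which is L ⇒ W
n=4: the only move is to 3(W), a W ⇒ L
n=5: can move to 4, which is L ⇒ W
From 5, the L positions reachable in one move are: 4.

Move to 4.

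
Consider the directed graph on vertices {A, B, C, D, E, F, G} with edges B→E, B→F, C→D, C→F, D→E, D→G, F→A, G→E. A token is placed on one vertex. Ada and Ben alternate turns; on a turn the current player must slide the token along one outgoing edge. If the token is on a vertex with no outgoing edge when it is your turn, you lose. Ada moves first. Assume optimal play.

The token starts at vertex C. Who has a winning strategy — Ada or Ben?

Ben wins.

Classify positions by backward induction: terminal positions (no move available) are L. From any other position, the mover wins iff some move reaches an L.
Every edge goes from a vertex to one that appears earlier in the order E, A, F, B, G, D, C, so processing vertices in that order labels each vertex after all of its successors.
E: no outgoing edge → L
A: no outgoing edge → L
F: W (go to A, an L position)
B: W (go to E, an L position)
G: W (go to E, an L position)
D: W (go to E, an L position)
C: L (options D(W), F(W) are all W)
The starting position C is L: whatever Ada does, the opponent receives a W position.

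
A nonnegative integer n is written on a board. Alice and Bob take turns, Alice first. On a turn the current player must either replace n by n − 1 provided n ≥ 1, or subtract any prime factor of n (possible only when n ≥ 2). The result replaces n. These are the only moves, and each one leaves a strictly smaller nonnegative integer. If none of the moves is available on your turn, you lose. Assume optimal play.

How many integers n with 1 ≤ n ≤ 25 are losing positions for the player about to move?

Build the W/L table. Terminal = L. A non-terminal position is W if it has a move to some L; otherwise it is L.
n=0: no move → L
n=1: reaches L-position 0 → W
n=2: reaches L-position 0 → W
n=3: reaches L-position 0 → W
n=4: only reaches 2(W), 3(W), all W → L
n=5: reaches L-position 0 → W
n=6: reaches L-position 4 → W
n=7: reaches L-position 0 → W
n=8: only reaches 6(W), 7(W), all W → L
n=9: reaches L-position 8 → W
n=10: reaches L-position 8 → W
n=11: reaches L-position 0 → W
n=12: only reaches 9(W), 10(W), 11(W), all W → L
n=13: reaches L-position 0 → W
n=14: reaches L-position 12 → W
n=15: reaches L-position 12 → W
n=16: only reaches 14(W), 15(W), all W → L
n=17: reaches L-position 0 → W
n=18: reaches L-position 16 → W
n=19: reaches L-position 0 → W
n=20: only reaches 15(W), 18(W), 19(W), all W → L
n=21: reaches L-position 20 → W
n=22: reaches L-position 20 → W
n=23: reaches L-position 0 → W
n=24: only reaches 21(W), 22(W), 23(W), all W → L
n=25: reaches L-position 20 → W
L entries with 1 ≤ n ≤ 25 (n=0 is outside the asked range and is not counted): n = 4, 8, 12, 16, 20, 24; that makes 6.

6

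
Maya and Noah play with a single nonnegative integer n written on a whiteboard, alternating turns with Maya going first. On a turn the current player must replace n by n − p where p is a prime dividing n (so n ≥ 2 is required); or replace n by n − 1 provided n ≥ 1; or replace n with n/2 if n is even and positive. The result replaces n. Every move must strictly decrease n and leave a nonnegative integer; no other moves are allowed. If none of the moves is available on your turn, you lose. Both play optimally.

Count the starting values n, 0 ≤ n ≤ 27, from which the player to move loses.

Compute win/loss labels from the base case upward. A position with no move is L. Any other position is W if it can reach an L in one move, else L.
n=0: no move → L
n=1: W (go to 0, an L position)
n=2: W (go to 0, an L position)
n=3: W (go to 0, an L position)
n=4: L (options 2(W), 3(W) are all W)
n=5: W (go to 0, an L position)
n=6: W (go to 4, an L position)
n=7: W (go to 0, an L position)
n=8: W (go to 4, an L position)
n=9: L (options 6(W), 8(W) are all W)
n=10: W (go to 9, an L position)
n=11: W (go to 0, an L position)
n=12: W (go to 9, an L position)
n=13: W (go to 0, an L position)
n=14: L (options 7(W), 12(W), 13(W) are all W)
n=15: W (go to 14, an L position)
n=16: W (go to 14, an L position)
n=17: W (go to 0, an L position)
n=18: W (go to 9, an L position)
n=19: W (go to 0, an L position)
n=20: L (options 10(W), 15(W), 18(W), 19(W) are all W)
n=21: W (go to 14, an L position)
n=22: W (go to 20, an L position)
n=23: W (go to 0, an L position)
n=24: L (options 12(W), 21(W), 22(W), 23(W) are all W)
n=25: W (go to 20, an L position)
n=26: W (go to 24, an L position)
n=27: W (go to 24, an L position)
L entries with 0 ≤ n ≤ 27: n = 0, 4, 9, 14, 20, 24; that makes 6.

6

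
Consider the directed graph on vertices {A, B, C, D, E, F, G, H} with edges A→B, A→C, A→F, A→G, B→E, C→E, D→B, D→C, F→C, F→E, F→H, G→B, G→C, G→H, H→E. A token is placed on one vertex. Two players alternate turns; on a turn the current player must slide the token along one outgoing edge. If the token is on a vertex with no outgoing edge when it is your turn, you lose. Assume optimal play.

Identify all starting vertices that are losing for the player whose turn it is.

D, E, G

Classify positions by backward induction: terminal positions (no move available) are L. From any other position, the mover wins iff some move reaches an L.
Every edge goes from a vertex to one that appears earlier in the order E, C, B, H, F, D, G, A, so processing vertices in that order labels each vertex after all of its successors.
E: no outgoing edge → L
C: W (go to E, an L position)
B: W (go to E, an L position)
H: W (go to E, an L position)
F: W (go to E, an L position)
D: L (options B(W), C(W) are all W)
G: L (options H(W), B(W), C(W) are all W)
A: W (go to G, an L position)
Reading off the rows marked L gives the requested list; there are 3 such vertices.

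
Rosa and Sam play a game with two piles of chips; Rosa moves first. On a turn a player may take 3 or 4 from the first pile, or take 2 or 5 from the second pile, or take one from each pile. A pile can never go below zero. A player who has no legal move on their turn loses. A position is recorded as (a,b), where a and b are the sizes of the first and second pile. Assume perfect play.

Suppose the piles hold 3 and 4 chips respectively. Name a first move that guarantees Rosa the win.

Work bottom-up. With no move the player to move loses. Otherwise the position is W if at least one move leads to an L position for the opponent, and L if every move leads to a W.
No move ever increases a pile, so every position that can arise here has a ≤ 3 and b ≤ 4; it is enough to label the cells with 0 ≤ a ≤ 3 and 0 ≤ b ≤ 4.
Every move lowers a or b (never raises either), so fill the grid row by row in increasing a, and left to right within a row: each cell's successors are then already labelled.
      b=0  b=1  b=2  b=3  b=4
a=0:    L    L    W    W    L
a=1:    L    W    W    L    L
a=2:    L    W    W    L    W
a=3:    W    W    L    L    W
Cells with no legal move (terminal, hence L): (0,0), (0,1), (1,0), (2,0).
The remaining L cells, each justified by listing all of its moves:
(0,4): the only move is to (0,2)(W), a W ⇒ L
(1,3): moves to (1,1)(W), (0,2)(W); every one is W ⇒ L
(1,4): moves to (1,2)(W), (0,3)(W); every one is W ⇒ L
(2,3): moves to (2,1)(W), (1,2)(W); every one is W ⇒ L
(3,2): moves to (0,2)(W), (3,0)(W), (2,1)(W); every one is W ⇒ L
(3,3): moves to (0,3)(W), (3,1)(W), (2,2)(W); every one is W ⇒ L
Every other cell has at least one move into one of the L cells above, so it is W.
From (3,4), the L positions reachable in one move are: (0,4), (3,2), (2,3). Any move reaching one of these is winning.

Move to (0,4).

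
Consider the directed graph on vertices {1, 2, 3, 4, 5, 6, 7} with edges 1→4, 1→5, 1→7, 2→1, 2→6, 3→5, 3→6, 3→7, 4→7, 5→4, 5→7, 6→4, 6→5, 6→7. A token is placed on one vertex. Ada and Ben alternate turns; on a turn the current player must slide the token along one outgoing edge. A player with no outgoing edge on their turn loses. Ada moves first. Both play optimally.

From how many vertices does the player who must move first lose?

Use the standard recursion: the mover loses at a terminal position; elsewhere, the mover wins exactly when some move hands the opponent an L position.
Every edge goes from a vertex to one that appears earlier in the order 7, 4, 5, 6, 3, 1, 2, so processing vertices in that order labels each vertex after all of its successors.
7: no outgoing edge → L
4: can move to 7, which is L ⇒ W
5: can move to 7, which is L ⇒ W
6: can move to 7, which is L ⇒ W
3: can move to 7, which is L ⇒ W
1: can move to 7, which is L ⇒ W
2: moves to 1(W), 6(W); every one is W ⇒ L
The L vertices are 2, 7; that is 2 in all.

2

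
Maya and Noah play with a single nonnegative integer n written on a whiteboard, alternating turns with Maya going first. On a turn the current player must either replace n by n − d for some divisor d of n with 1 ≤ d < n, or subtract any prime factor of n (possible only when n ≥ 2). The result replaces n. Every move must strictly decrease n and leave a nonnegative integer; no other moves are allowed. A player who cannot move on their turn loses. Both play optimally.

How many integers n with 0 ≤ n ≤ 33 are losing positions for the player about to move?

Label each position W (a win for the player to move) or L (a loss). A position with no legal move is L; any other position is W exactly when some move reaches an L, and L when every move reaches a W.
n=0: no move → L
n=1: no move → L
n=2: →0(L), so W
n=3: →0(L), so W
n=4: →2(W), 3(W) — all W, so L
n=5: →0(L), so W
n=6: →4(L), so W
n=7: →0(L), so W
n=8: →4(L), so W
n=9: →6(W), 8(W) — all W, so L
n=10: →9(L), so W
n=11: →0(L), so W
n=12: →9(L), so W
n=13: →0(L), so W
n=14: →7(W), 12(W), 13(W) — all W, so L
n=15: →14(L), so W
n=16: →14(L), so W
n=17: →0(L), so W
n=18: →9(L), so W
n=19: →0(L), so W
n=20: →10(W), 15(W), 16(W), 18(W), 19(W) — all W, so L
n=21: →14(L), so W
n=22: →20(L), so W
n=23: →0(L), so W
n=24: →20(L), so W
n=25: →20(L), so W
n=26: →13(W), 24(W), 25(W) — all W, so L
n=27: →26(L), so W
n=28: →14(L), so W
n=29: →0(L), so W
n=30: →20(L), so W
n=31: →0(L), so W
n=32: →16(W), 24(W), 28(W), 30(W), 31(W) — all W, so L
n=33: →32(L), so W
L entries with 0 ≤ n ≤ 33: n = 0, 1, 4, 9, 14, 20, 26, 32; that makes 8.

8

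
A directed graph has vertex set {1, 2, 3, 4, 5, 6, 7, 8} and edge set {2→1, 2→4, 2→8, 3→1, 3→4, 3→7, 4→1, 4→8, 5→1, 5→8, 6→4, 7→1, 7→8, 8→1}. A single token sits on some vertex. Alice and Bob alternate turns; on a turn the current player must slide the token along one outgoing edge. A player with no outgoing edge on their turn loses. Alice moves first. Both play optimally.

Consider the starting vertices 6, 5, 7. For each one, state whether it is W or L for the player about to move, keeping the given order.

Compute win/loss labels from the base case upward. A position with no move is L. Any other position is W if it can reach an L in one move, else L.
Every edge goes from a vertex to one that appears earlier in the order 1, 8, 4, 2, 7, 5, 6, 3, so processing vertices in that order labels each vertex after all of its successors.
1: no outgoing edge → L
8: W (go to 1, an L position)
4: W (go to 1, an L position)
2: W (go to 1, an L position)
7: W (go to 1, an L position)
5: W (go to 1, an L position)
6: L (sole option 4(W) is W)
3: W (go to 1, an L position)

6: L, 5: W, 7: W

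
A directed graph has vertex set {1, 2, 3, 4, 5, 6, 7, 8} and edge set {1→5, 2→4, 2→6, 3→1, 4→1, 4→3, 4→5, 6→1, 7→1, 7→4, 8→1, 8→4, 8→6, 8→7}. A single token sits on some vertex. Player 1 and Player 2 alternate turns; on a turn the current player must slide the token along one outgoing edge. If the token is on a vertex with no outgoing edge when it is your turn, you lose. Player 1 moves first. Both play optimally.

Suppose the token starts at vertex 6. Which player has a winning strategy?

Player 2 wins.

Work bottom-up. With no move the player to move loses. Otherwise the position is W if at least one move leads to an L position for the opponent, and L if every move leads to a W.
Every edge goes from a vertex to one that appears earlier in the order 5, 1, 3, 4, 6, 7, 2, 8, so processing vertices in that order labels each vertex after all of its successors.
5: no outgoing edge → L
1: W (go to 5, an L position)
3: L (sole option 1(W) is W)
4: W (go to 3, an L position)
6: L (sole option 1(W) is W)
7: L (options 4(W), 1(W) are all W)
2: W (go to 6, an L position)
8: W (go to 7, an L position)
Every move from 6 reaches a W position, so the mover loses.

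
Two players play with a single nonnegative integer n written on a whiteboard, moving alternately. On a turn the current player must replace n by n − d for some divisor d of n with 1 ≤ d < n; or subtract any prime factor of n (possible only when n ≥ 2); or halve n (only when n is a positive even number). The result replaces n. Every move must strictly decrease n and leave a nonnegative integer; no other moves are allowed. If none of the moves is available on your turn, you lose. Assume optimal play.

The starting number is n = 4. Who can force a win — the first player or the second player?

Compute win/loss labels from the base case upward. A position with no move is L. Any other position is W if it can reach an L in one move, else L.
n=0: no move → L
n=1: no move → L
n=2: W (go to 0, an L position)
n=3: W (go to 0, an L position)
n=4: L (options 2(W), 3(W) are all W)
The starting position 4 is L: whatever the player to move does, the opponent receives a W position.

The second player wins.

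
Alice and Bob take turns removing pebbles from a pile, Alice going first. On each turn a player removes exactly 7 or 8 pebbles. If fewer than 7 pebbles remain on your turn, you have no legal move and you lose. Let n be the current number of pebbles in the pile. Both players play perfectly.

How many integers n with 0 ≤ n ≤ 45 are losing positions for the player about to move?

22

Classify positions by backward induction: terminal positions (no move available) are L. From any other position, the mover wins iff some move reaches an L.
n=0: no move → L
n=1: no move → L
n=2: no move → L
n=3: no move → L
n=4: no move → L
n=5: no move → L
n=6: no move → L
n=7: W (go to 0, an L position)
n=8: W (go to 1, an L position)
n=9: W (go to 2, an L position)
n=10: W (go to 3, an L position)
n=11: W (go to 4, an L position)
n=12: W (go to 5, an L position)
n=13: W (go to 6, an L position)
n=14: W (go to 6, an L position)
n=15: L (options 8(W), 7(W) are all W)
n=16: L (options 9(W), 8(W) are all W)
n=17: L (options 10(W), 9(W) are all W)
n=18: L (options 11(W), 10(W) are all W)
n=19: L (options 12(W), 11(W) are all W)
n=20: L (options 13(W), 12(W) are all W)
n=21: L (options 14(W), 13(W) are all W)
n=22: W (go to 15, an L position)
n=23: W (go to 16, an L position)
n=24: W (go to 17, an L position)
n=25: W (go to 18, an L position)
n=26: W (go to 19, an L position)
n=27: W (go to 20, an L position)
n=28: W (go to 21, an L position)
n=29: W (go to 21, an L position)
n=30: L (options 23(W), 22(W) are all W)
n=31: L (options 24(W), 23(W) are all W)
n=32: L (options 25(W), 24(W) are all W)
n=33: L (options 26(W), 25(W) are all W)
n=34: L (options 27(W), 26(W) are all W)
n=35: L (options 28(W), 27(W) are all W)
n=36: L (options 29(W), 28(W) are all W)
n=37: W (go to 30, an L position)
n=38: W (go to 31, an L position)
n=39: W (go to 32, an L position)
n=40: W (go to 33, an L position)
n=41: W (go to 34, an L position)
n=42: W (go to 35, an L position)
n=43: W (go to 36, an L position)
n=44: W (go to 36, an L position)
n=45: L (options 38(W), 37(W) are all W)
L entries with 0 ≤ n ≤ 45: n = 0, 1, 2, 3, 4, 5, 6, 15, 16, 17, 18, 19, 20, 21, 30, 31, 32, 33, 34, 35, 36, 45; that makes 22.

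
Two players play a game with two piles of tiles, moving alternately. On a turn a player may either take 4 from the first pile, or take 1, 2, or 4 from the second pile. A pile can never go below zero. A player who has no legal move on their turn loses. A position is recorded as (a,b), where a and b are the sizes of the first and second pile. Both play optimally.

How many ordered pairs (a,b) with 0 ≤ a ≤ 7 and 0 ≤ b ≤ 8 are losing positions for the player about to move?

24

Positions with no move are L. A position that does have a move is losing for the player to move precisely when every available move leads to a winning position for the opponent. Fill in the labels:
Every move lowers a or b (never raises either), so fill the grid row by row in increasing a, and left to right within a row: each cell's successors are then already labelled.
      b=0  b=1  b=2  b=3  b=4  b=5  b=6  b=7  b=8
a=0:    L    W    W    L    W    W    L    W    W
a=1:    L    W    W    L    W    W    L    W    W
a=2:    L    W    W    L    W    W    L    W    W
a=3:    L    W    W    L    W    W    L    W    W
a=4:    W    L    W    W    L    W    W    L    W
a=5:    W    L    W    W    L    W    W    L    W
a=6:    W    L    W    W    L    W    W    L    W
a=7:    W    L    W    W    L    W    W    L    W
Cells with no legal move (terminal, hence L): (0,0), (1,0), (2,0), (3,0).
The remaining L cells, each justified by listing all of its moves:
(0,3): →(0,2)(W), (0,1)(W) — all W, so L
(0,6): →(0,5)(W), (0,4)(W), (0,2)(W) — all W, so L
(1,3): →(1,2)(W), (1,1)(W) — all W, so L
(1,6): →(1,5)(W), (1,4)(W), (1,2)(W) — all W, so L
(2,3): →(2,2)(W), (2,1)(W) — all W, so L
(2,6): →(2,5)(W), (2,4)(W), (2,2)(W) — all W, so L
(3,3): →(3,2)(W), (3,1)(W) — all W, so L
(3,6): →(3,5)(W), (3,4)(W), (3,2)(W) — all W, so L
(4,1): →(0,1)(W), (4,0)(W) — all W, so L
(4,4): →(0,4)(W), (4,3)(W), (4,2)(W), (4,0)(W) — all W, so L
(4,7): →(0,7)(W), (4,6)(W), (4,5)(W), (4,3)(W) — all W, so L
(5,1): →(1,1)(W), (5,0)(W) — all W, so L
(5,4): →(1,4)(W), (5,3)(W), (5,2)(W), (5,0)(W) — all W, so L
(5,7): →(1,7)(W), (5,6)(W), (5,5)(W), (5,3)(W) — all W, so L
(6,1): →(2,1)(W), (6,0)(W) — all W, so L
(6,4): →(2,4)(W), (6,3)(W), (6,2)(W), (6,0)(W) — all W, so L
(6,7): →(2,7)(W), (6,6)(W), (6,5)(W), (6,3)(W) — all W, so L
(7,1): →(3,1)(W), (7,0)(W) — all W, so L
(7,4): →(3,4)(W), (7,3)(W), (7,2)(W), (7,0)(W) — all W, so L
(7,7): →(3,7)(W), (7,6)(W), (7,5)(W), (7,3)(W) — all W, so L
Every other cell has at least one move into one of the L cells above, so it is W.
L cells per row: a=0: 3, a=1: 3, a=2: 3, a=3: 3, a=4: 3, a=5: 3, a=6: 3, a=7: 3; total 24.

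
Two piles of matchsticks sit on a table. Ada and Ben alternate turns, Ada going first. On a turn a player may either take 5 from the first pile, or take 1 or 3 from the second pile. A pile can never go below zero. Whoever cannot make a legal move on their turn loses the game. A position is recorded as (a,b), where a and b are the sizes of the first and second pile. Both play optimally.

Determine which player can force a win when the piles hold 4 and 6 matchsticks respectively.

Label each position W (a win for the player to move) or L (a loss). A position with no legal move is L; any other position is W exactly when some move reaches an L, and L when every move reaches a W.
No move ever increases a pile, so every position that can arise here has a ≤ 4 and b ≤ 6; it is enough to label the cells with 0 ≤ a ≤ 4 and 0 ≤ b ≤ 6.
Every move lowers a or b (never raises either), so fill the grid row by row in increasing a, and left to right within a row: each cell's successors are then already labelled.
      b=0  b=1  b=2  b=3  b=4  b=5  b=6
a=0:    L    W    L    W    L    W    L
a=1:    L    W    L    W    L    W    L
a=2:    L    W    L    W    L    W    L
a=3:    L    W    L    W    L    W    L
a=4:    L    W    L    W    L    W    L
Cells with no legal move (terminal, hence L): (0,0), (1,0), (2,0), (3,0), (4,0).
The remaining L cells, each justified by listing all of its moves:
(0,2): only reaches (0,1)(W), which is W → L
(0,4): only reaches (0,3)(W), (0,1)(W), all W → L
(0,6): only reaches (0,5)(W), (0,3)(W), all W → L
(1,2): only reaches (1,1)(W), which is W → L
(1,4): only reaches (1,3)(W), (1,1)(W), all W → L
(1,6): only reaches (1,5)(W), (1,3)(W), all W → L
(2,2): only reaches (2,1)(W), which is W → L
(2,4): only reaches (2,3)(W), (2,1)(W), all W → L
(2,6): only reaches (2,5)(W), (2,3)(W), all W → L
(3,2): only reaches (3,1)(W), which is W → L
(3,4): only reaches (3,3)(W), (3,1)(W), all W → L
(3,6): only reaches (3,5)(W), (3,3)(W), all W → L
(4,2): only reaches (4,1)(W), which is W → L
(4,4): only reaches (4,3)(W), (4,1)(W), all W → L
(4,6): only reaches (4,5)(W), (4,3)(W), all W → L
Every other cell has at least one move into one of the L cells above, so it is W.
Every move from (4,6) reaches a W position, so the mover loses.

Ben wins.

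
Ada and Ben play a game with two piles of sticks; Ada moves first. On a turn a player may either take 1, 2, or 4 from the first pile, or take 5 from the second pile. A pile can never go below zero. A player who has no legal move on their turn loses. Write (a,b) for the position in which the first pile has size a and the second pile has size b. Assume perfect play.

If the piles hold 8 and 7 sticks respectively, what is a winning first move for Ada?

Positions with no move are L. A position that does have a move is losing for the player to move precisely when every available move leads to a winning position for the opponent. Fill in the labels:
No move ever increases a pile, so every position that can arise here has a ≤ 8 and b ≤ 7; it is enough to label the cells with 0 ≤ a ≤ 8 and 0 ≤ b ≤ 7.
Every move lowers a or b (never raises either), so fill the grid row by row in increasing a, and left to right within a row: each cell's successors are then already labelled.
      b=0  b=1  b=2  b=3  b=4  b=5  b=6  b=7
a=0:    L    L    L    L    L    W    W    W
a=1:    W    W    W    W    W    L    L    L
a=2:    W    W    W    W    W    W    W    W
a=3:    L    L    L    L    L    W    W    W
a=4:    W    W    W    W    W    L    L    L
a=5:    W    W    W    W    W    W    W    W
a=6:    L    L    L    L    L    W    W    W
a=7:    W    W    W    W    W    L    L    L
a=8:    W    W    W    W    W    W    W    W
Cells with no legal move (terminal, hence L): (0,0), (0,1), (0,2), (0,3), (0,4).
The remaining L cells, each justified by listing all of its moves:
(1,5): only reaches (0,5)(W), (1,0)(W), all W → L
(1,6): only reaches (0,6)(W), (1,1)(W), all W → L
(1,7): only reaches (0,7)(W), (1,2)(W), all W → L
(3,0): only reaches (2,0)(W), (1,0)(W), all W → L
(3,1): only reaches (2,1)(W), (1,1)(W), all W → L
(3,2): only reaches (2,2)(W), (1,2)(W), all W → L
(3,3): only reaches (2,3)(W), (1,3)(W), all W → L
(3,4): only reaches (2,4)(W), (1,4)(W), all W → L
(4,5): only reaches (3,5)(W), (2,5)(W), (0,5)(W), (4,0)(W), all W → L
(4,6): only reaches (3,6)(W), (2,6)(W), (0,6)(W), (4,1)(W), all W → L
(4,7): only reaches (3,7)(W), (2,7)(W), (0,7)(W), (4,2)(W), all W → L
(6,0): only reaches (5,0)(W), (4,0)(W), (2,0)(W), all W → L
(6,1): only reaches (5,1)(W), (4,1)(W), (2,1)(W), all W → L
(6,2): only reaches (5,2)(W), (4,2)(W), (2,2)(W), all W → L
(6,3): only reaches (5,3)(W), (4,3)(W), (2,3)(W), all W → L
(6,4): only reaches (5,4)(W), (4,4)(W), (2,4)(W), all W → L
(7,5): only reaches (6,5)(W), (5,5)(W), (3,5)(W), (7,0)(W), all W → L
(7,6): only reaches (6,6)(W), (5,6)(W), (3,6)(W), (7,1)(W), all W → L
(7,7): only reaches (6,7)(W), (5,7)(W), (3,7)(W), (7,2)(W), all W → L
Every other cell has at least one move into one of the L cells above, so it is W.
From (8,7), the L positions reachable in one move are: (7,7), (4,7). Any move reaching one of these is winning.

Move to (7,7).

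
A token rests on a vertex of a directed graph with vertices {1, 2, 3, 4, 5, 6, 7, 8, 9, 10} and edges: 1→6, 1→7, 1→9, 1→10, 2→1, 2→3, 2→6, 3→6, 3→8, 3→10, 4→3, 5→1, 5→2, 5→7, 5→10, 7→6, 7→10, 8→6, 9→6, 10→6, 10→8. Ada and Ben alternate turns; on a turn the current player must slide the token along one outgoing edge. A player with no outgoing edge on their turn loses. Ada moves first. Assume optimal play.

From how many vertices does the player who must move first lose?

3

Build the W/L table. Terminal = L. A non-terminal position is W if it has a move to some L; otherwise it is L.
Every edge goes from a vertex to one that appears earlier in the order 6, 8, 10, 7, 9, 3, 1, 2, 4, 5, so processing vertices in that order labels each vertex after all of its successors.
6: no outgoing edge → L
8: W (go to 6, an L position)
10: W (go to 6, an L position)
7: W (go to 6, an L position)
9: W (go to 6, an L position)
3: W (go to 6, an L position)
1: W (go to 6, an L position)
2: W (go to 6, an L position)
4: L (sole option 3(W) is W)
5: L (options 2(W), 1(W), 7(W), 10(W) are all W)
The L vertices are 4, 5, 6; that is 3 in all.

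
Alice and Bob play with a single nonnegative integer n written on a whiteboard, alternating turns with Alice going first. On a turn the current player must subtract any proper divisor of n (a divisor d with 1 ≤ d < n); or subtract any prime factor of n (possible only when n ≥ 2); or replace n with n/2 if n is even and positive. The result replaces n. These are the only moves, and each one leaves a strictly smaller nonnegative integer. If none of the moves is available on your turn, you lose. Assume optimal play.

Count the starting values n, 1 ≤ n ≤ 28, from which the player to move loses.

6

Label each position W (a win for the player to move) or L (a loss). A position with no legal move is L; any other position is W exactly when some move reaches an L, and L when every move reaches a W.
n=0: no move → L
n=1: no move → L
n=2: →0(L), so W
n=3: →0(L), so W
n=4: →2(W), 3(W) — all W, so L
n=5: →0(L), so W
n=6: →4(L), so W
n=7: →0(L), so W
n=8: →4(L), so W
n=9: →6(W), 8(W) — all W, so L
n=10: →9(L), so W
n=11: →0(L), so W
n=12: →9(L), so W
n=13: →0(L), so W
n=14: →7(W), 12(W), 13(W) — all W, so L
n=15: →14(L), so W
n=16: →14(L), so W
n=17: →0(L), so W
n=18: →9(L), so W
n=19: →0(L), so W
n=20: →10(W), 15(W), 16(W), 18(W), 19(W) — all W, so L
n=21: →14(L), so W
n=22: →20(L), so W
n=23: →0(L), so W
n=24: →20(L), so W
n=25: →20(L), so W
n=26: →13(W), 24(W), 25(W) — all W, so L
n=27: →26(L), so W
n=28: →14(L), so W
L entries with 1 ≤ n ≤ 28 (n=0 is outside the asked range and is not counted): n = 1, 4, 9, 14, 20, 26; that makes 6.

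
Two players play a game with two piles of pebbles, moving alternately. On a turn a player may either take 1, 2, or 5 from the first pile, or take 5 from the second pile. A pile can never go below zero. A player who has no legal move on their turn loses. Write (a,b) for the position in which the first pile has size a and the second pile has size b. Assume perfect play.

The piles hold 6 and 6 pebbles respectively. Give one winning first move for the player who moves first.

Move to (4,6).

Classify positions by backward induction: terminal positions (no move available) are L. From any other position, the mover wins iff some move reaches an L.
No move ever increases a pile, so every position that can arise here has a ≤ 6 and b ≤ 6; it is enough to label the cells with 0 ≤ a ≤ 6 and 0 ≤ b ≤ 6.
Every move lowers a or b (never raises either), so fill the grid row by row in increasing a, and left to right within a row: each cell's successors are then already labelled.
      b=0  b=1  b=2  b=3  b=4  b=5  b=6
a=0:    L    L    L    L    L    W    W
a=1:    W    W    W    W    W    L    L
a=2:    W    W    W    W    W    W    W
a=3:    L    L    L    L    L    W    W
a=4:    W    W    W    W    W    L    L
a=5:    W    W    W    W    W    W    W
a=6:    L    L    L    L    L    W    W
Cells with no legal move (terminal, hence L): (0,0), (0,1), (0,2), (0,3), (0,4).
The remaining L cells, each justified by listing all of its moves:
(1,5): L (options (0,5)(W), (1,0)(W) are all W)
(1,6): L (options (0,6)(W), (1,1)(W) are all W)
(3,0): L (options (2,0)(W), (1,0)(W) are all W)
(3,1): L (options (2,1)(W), (1,1)(W) are all W)
(3,2): L (options (2,2)(W), (1,2)(W) are all W)
(3,3): L (options (2,3)(W), (1,3)(W) are all W)
(3,4): L (options (2,4)(W), (1,4)(W) are all W)
(4,5): L (options (3,5)(W), (2,5)(W), (4,0)(W) are all W)
(4,6): L (options (3,6)(W), (2,6)(W), (4,1)(W) are all W)
(6,0): L (options (5,0)(W), (4,0)(W), (1,0)(W) are all W)
(6,1): L (options (5,1)(W), (4,1)(W), (1,1)(W) are all W)
(6,2): L (options (5,2)(W), (4,2)(W), (1,2)(W) are all W)
(6,3): L (options (5,3)(W), (4,3)(W), (1,3)(W) are all W)
(6,4): L (options (5,4)(W), (4,4)(W), (1,4)(W) are all W)
Every other cell has at least one move into one of the L cells above, so it is W.
From (6,6), the L positions reachable in one move are: (4,6), (1,6), (6,1). Any move reaching one of these is winning.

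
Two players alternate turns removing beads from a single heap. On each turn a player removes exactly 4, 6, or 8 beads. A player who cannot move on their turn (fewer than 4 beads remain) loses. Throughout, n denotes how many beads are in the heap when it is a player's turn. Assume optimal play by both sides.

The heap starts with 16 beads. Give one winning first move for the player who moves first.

Remove 4, leaving 12.

Label each position W (a win for the player to move) or L (a loss). A position with no legal move is L; any other position is W exactly when some move reaches an L, and L when every move reaches a W.
n=0: no move → L
n=1: no move → L
n=2: no move → L
n=3: no move → L
n=4: →0(L), so W
n=5: →1(L), so W
n=6: →2(L), so W
n=7: →3(L), so W
n=8: →2(L), so W
n=9: →3(L), so W
n=10: →2(L), so W
n=11: →3(L), so W
n=12: →8(W), 6(W), 4(W) — all W, so L
n=13: →9(W), 7(W), 5(W) — all W, so L
n=14: →10(W), 8(W), 6(W) — all W, so L
n=15: →11(W), 9(W), 7(W) — all W, so L
n=16: →12(L), so W
From 16, the L positions reachable in one move are: 12.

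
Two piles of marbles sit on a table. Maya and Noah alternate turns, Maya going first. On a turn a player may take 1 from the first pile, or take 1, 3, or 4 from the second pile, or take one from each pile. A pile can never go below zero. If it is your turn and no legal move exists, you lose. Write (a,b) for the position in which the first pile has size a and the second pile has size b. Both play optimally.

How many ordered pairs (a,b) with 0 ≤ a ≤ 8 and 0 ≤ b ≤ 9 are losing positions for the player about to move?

24

Build the W/L table. Terminal = L. A non-terminal position is W if it has a move to some L; otherwise it is L.
Every move lowers a or b (never raises either), so fill the grid row by row in increasing a, and left to right within a row: each cell's successors are then already labelled.
      b=0  b=1  b=2  b=3  b=4  b=5  b=6  b=7  b=8  b=9
a=0:    L    W    L    W    W    W    W    L    W    L
a=1:    W    W    W    W    L    W    L    W    W    W
a=2:    L    W    L    W    W    W    W    W    L    W
a=3:    W    W    W    W    L    W    L    W    W    W
a=4:    L    W    L    W    W    W    W    W    L    W
a=5:    W    W    W    W    L    W    L    W    W    W
a=6:    L    W    L    W    W    W    W    W    L    W
a=7:    W    W    W    W    L    W    L    W    W    W
a=8:    L    W    L    W    W    W    W    W    L    W
Cells with no legal move (terminal, hence L): (0,0).
The remaining L cells, each justified by listing all of its moves:
(0,2): the only move is to (0,1)(W), a W ⇒ L
(0,7): moves to (0,6)(W), (0,4)(W), (0,3)(W); every one is W ⇒ L
(0,9): moves to (0,8)(W), (0,6)(W), (0,5)(W); every one is W ⇒ L
(1,4): moves to (0,4)(W), (1,3)(W), (1,1)(W), (1,0)(W), (0,3)(W); every one is W ⇒ L
(1,6): moves to (0,6)(W), (1,5)(W), (1,3)(W), (1,2)(W), (0,5)(W); every one is W ⇒ L
(2,0): the only move is to (1,0)(W), a W ⇒ L
(2,2): moves to (1,2)(W), (2,1)(W), (1,1)(W); every one is W ⇒ L
(2,8): moves to (1,8)(W), (2,7)(W), (2,5)(W), (2,4)(W), (1,7)(W); every one is W ⇒ L
(3,4): moves to (2,4)(W), (3,3)(W), (3,1)(W), (3,0)(W), (2,3)(W); every one is W ⇒ L
(3,6): moves to (2,6)(W), (3,5)(W), (3,3)(W), (3,2)(W), (2,5)(W); every one is W ⇒ L
(4,0): the only move is to (3,0)(W), a W ⇒ L
(4,2): moves to (3,2)(W), (4,1)(W), (3,1)(W); every one is W ⇒ L
(4,8): moves to (3,8)(W), (4,7)(W), (4,5)(W), (4,4)(W), (3,7)(W); every one is W ⇒ L
(5,4): moves to (4,4)(W), (5,3)(W), (5,1)(W), (5,0)(W), (4,3)(W); every one is W ⇒ L
(5,6): moves to (4,6)(W), (5,5)(W), (5,3)(W), (5,2)(W), (4,5)(W); every one is W ⇒ L
(6,0): the only move is to (5,0)(W), a W ⇒ L
(6,2): moves to (5,2)(W), (6,1)(W), (5,1)(W); every one is W ⇒ L
(6,8): moves to (5,8)(W), (6,7)(W), (6,5)(W), (6,4)(W), (5,7)(W); every one is W ⇒ L
(7,4): moves to (6,4)(W), (7,3)(W), (7,1)(W), (7,0)(W), (6,3)(W); every one is W ⇒ L
(7,6): moves to (6,6)(W), (7,5)(W), (7,3)(W), (7,2)(W), (6,5)(W); every one is W ⇒ L
(8,0): the only move is to (7,0)(W), a W ⇒ L
(8,2): moves to (7,2)(W), (8,1)(W), (7,1)(W); every one is W ⇒ L
(8,8): moves to (7,8)(W), (8,7)(W), (8,5)(W), (8,4)(W), (7,7)(W); every one is W ⇒ L
Every other cell has at least one move into one of the L cells above, so it is W.
L cells per row: a=0: 4, a=1: 2, a=2: 3, a=3: 2, a=4: 3, a=5: 2, a=6: 3, a=7: 2, a=8: 3; total 24.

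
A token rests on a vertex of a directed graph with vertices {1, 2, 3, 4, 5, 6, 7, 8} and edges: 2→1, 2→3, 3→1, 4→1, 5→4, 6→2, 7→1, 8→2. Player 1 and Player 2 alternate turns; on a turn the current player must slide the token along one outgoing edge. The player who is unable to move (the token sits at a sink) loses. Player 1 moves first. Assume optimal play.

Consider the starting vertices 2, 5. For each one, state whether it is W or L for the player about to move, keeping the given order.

Build the W/L table. Terminal = L. A non-terminal position is W if it has a move to some L; otherwise it is L.
Every edge goes from a vertex to one that appears earlier in the order 1, 3, 2, 8, 4, 7, 5, 6, so processing vertices in that order labels each vertex after all of its successors.
1: no outgoing edge → L
3: can move to 1, which is L ⇒ W
2: can move to 1, which is L ⇒ W
8: the only move is to 2(W), a W ⇒ L
4: can move to 1, which is L ⇒ W
7: can move to 1, which is L ⇒ W
5: the only move is to 4(W), a W ⇒ L
6: the only move is to 2(W), a W ⇒ L

2: W, 5: L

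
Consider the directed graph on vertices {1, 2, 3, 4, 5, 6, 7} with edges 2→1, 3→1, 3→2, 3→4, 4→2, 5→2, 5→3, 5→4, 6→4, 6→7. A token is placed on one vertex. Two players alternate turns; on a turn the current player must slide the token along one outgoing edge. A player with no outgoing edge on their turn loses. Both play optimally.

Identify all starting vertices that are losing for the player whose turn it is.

1, 4, 7

Classify positions by backward induction: terminal positions (no move available) are L. From any other position, the mover wins iff some move reaches an L.
Every edge goes from a vertex to one that appears earlier in the order 7, 1, 2, 4, 6, 3, 5, so processing vertices in that order labels each vertex after all of its successors.
7: no outgoing edge → L
1: no outgoing edge → L
2: W (go to 1, an L position)
4: L (sole option 2(W) is W)
6: W (go to 4, an L position)
3: W (go to 4, an L position)
5: W (go to 4, an L position)
Reading off the rows marked L gives the requested list; there are 3 such vertices.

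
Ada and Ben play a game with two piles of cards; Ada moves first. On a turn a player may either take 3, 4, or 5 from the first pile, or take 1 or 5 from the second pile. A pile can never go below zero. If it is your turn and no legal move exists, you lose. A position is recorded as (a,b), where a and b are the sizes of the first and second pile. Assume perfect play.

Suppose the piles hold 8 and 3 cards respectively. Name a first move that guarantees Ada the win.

Move to (5,3).

Positions with no move are L. A position that does have a move is losing for the player to move precisely when every available move leads to a winning position for the opponent. Fill in the labels:
No move ever increases a pile, so every position that can arise here has a ≤ 8 and b ≤ 3; it is enough to label the cells with 0 ≤ a ≤ 8 and 0 ≤ b ≤ 3.
Every move lowers a or b (never raises either), so fill the grid row by row in increasing a, and left to right within a row: each cell's successors are then already labelled.
      b=0  b=1  b=2  b=3
a=0:    L    W    L    W
a=1:    L    W    L    W
a=2:    L    W    L    W
a=3:    W    L    W    L
a=4:    W    L    W    L
a=5:    W    L    W    L
a=6:    W    W    W    W
a=7:    W    W    W    W
a=8:    L    W    L    W
Cells with no legal move (terminal, hence L): (0,0), (1,0), (2,0).
The remaining L cells, each justified by listing all of its moves:
(0,2): only reaches (0,1)(W), which is W → L
(1,2): only reaches (1,1)(W), which is W → L
(2,2): only reaches (2,1)(W), which is W → L
(3,1): only reaches (0,1)(W), (3,0)(W), all W → L
(3,3): only reaches (0,3)(W), (3,2)(W), all W → L
(4,1): only reaches (1,1)(W), (0,1)(W), (4,0)(W), all W → L
(4,3): only reaches (1,3)(W), (0,3)(W), (4,2)(W), all W → L
(5,1): only reaches (2,1)(W), (1,1)(W), (0,1)(W), (5,0)(W), all W → L
(5,3): only reaches (2,3)(W), (1,3)(W), (0,3)(W), (5,2)(W), all W → L
(8,0): only reaches (5,0)(W), (4,0)(W), (3,0)(W), all W → L
(8,2): only reaches (5,2)(W), (4,2)(W), (3,2)(W), (8,1)(W), all W → L
Every other cell has at least one move into one of the L cells above, so it is W.
From (8,3), the L positions reachable in one move are: (5,3), (4,3), (3,3), (8,2). Any move reaching one of these is winning.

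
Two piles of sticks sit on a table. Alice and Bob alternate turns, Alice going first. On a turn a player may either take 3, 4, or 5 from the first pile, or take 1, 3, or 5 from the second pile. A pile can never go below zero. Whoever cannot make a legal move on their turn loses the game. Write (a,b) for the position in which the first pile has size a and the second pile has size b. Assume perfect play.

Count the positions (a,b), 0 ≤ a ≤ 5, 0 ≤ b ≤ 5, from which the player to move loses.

Use the standard recursion: the mover loses at a terminal position; elsewhere, the mover wins exactly when some move hands the opponent an L position.
Every move lowers a or b (never raises either), so fill the grid row by row in increasing a, and left to right within a row: each cell's successors are then already labelled.
      b=0  b=1  b=2  b=3  b=4  b=5
a=0:    L    W    L    W    L    W
a=1:    L    W    L    W    L    W
a=2:    L    W    L    W    L    W
a=3:    W    L    W    L    W    L
a=4:    W    L    W    L    W    L
a=5:    W    L    W    L    W    L
Cells with no legal move (terminal, hence L): (0,0), (1,0), (2,0).
The remaining L cells, each justified by listing all of its moves:
(0,2): →(0,1)(W) only, which is W, so L
(0,4): →(0,3)(W), (0,1)(W) — all W, so L
(1,2): →(1,1)(W) only, which is W, so L
(1,4): →(1,3)(W), (1,1)(W) — all W, so L
(2,2): →(2,1)(W) only, which is W, so L
(2,4): →(2,3)(W), (2,1)(W) — all W, so L
(3,1): →(0,1)(W), (3,0)(W) — all W, so L
(3,3): →(0,3)(W), (3,2)(W), (3,0)(W) — all W, so L
(3,5): →(0,5)(W), (3,4)(W), (3,2)(W), (3,0)(W) — all W, so L
(4,1): →(1,1)(W), (0,1)(W), (4,0)(W) — all W, so L
(4,3): →(1,3)(W), (0,3)(W), (4,2)(W), (4,0)(W) — all W, so L
(4,5): →(1,5)(W), (0,5)(W), (4,4)(W), (4,2)(W), (4,0)(W) — all W, so L
(5,1): →(2,1)(W), (1,1)(W), (0,1)(W), (5,0)(W) — all W, so L
(5,3): →(2,3)(W), (1,3)(W), (0,3)(W), (5,2)(W), (5,0)(W) — all W, so L
(5,5): →(2,5)(W), (1,5)(W), (0,5)(W), (5,4)(W), (5,2)(W), (5,0)(W) — all W, so L
Every other cell has at least one move into one of the L cells above, so it is W.
L cells per row: a=0: 3, a=1: 3, a=2: 3, a=3: 3, a=4: 3, a=5: 3; total 18.

18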